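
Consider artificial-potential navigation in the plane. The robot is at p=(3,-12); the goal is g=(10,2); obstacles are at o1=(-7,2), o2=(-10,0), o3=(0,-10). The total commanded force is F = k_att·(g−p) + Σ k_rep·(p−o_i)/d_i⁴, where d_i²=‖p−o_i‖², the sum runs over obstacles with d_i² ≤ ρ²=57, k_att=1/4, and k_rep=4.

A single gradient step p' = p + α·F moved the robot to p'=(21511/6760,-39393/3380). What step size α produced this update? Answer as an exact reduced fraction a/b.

F_att = 1/4·(g−p) = 1/4·(7,14) = (1.7500,3.5000)
o1: d²=296 > ρ²=57 → inactive
o2: d²=313 > ρ²=57 → inactive
o3: d²=13 ≤ ρ²=57; F_rep = 4·(3,-2)/13² = (0.0710,-0.0473)
F = F_att + ΣF_rep = (1.8210,3.4527)
Δp = p'−p = (0.1821,0.3453); α = Δx/Fx = (1231/6760) / (1231/676) = 1/10
check: Δy/Fy = (1167/3380) / (1167/338) = 1/10 ✓

α = 1/10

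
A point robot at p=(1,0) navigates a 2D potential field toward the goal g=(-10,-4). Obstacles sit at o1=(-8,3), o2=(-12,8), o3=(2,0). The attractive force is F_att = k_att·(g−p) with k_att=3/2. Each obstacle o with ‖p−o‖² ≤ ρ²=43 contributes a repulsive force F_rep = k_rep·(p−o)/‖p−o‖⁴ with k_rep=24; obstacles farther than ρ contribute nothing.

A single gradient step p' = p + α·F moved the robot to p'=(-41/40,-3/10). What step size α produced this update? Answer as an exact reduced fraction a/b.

α = 1/20

F_att = 3/2·(g−p) = 3/2·(-11,-4) = (-16.5000,-6.0000)
o1: d²=90 > ρ²=43 → inactive
o2: d²=233 > ρ²=43 → inactive
o3: d²=1 ≤ ρ²=43; F_rep = 24·(-1,0)/1² = (-24.0000,0.0000)
F = F_att + ΣF_rep = (-40.5000,-6.0000)
Δp = p'−p = (-2.0250,-0.3000); α = Δx/Fx = (-81/40) / (-81/2) = 1/20
check: Δy/Fy = (-3/10) / (-6) = 1/20 ✓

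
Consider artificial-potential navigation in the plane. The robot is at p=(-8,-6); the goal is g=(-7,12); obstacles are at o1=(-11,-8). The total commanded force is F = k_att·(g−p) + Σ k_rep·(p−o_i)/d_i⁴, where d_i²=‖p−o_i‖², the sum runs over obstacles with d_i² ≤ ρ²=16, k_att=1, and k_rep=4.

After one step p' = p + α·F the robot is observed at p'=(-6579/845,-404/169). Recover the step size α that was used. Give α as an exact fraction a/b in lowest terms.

F_att = 1·(g−p) = 1·(1,18) = (1.0000,18.0000)
o1: d²=13 ≤ ρ²=16; F_rep = 4·(3,2)/13² = (0.0710,0.0473)
F = F_att + ΣF_rep = (1.0710,18.0473)
Δp = p'−p = (0.2142,3.6095); α = Δx/Fx = (181/845) / (181/169) = 1/5
check: Δy/Fy = (610/169) / (3050/169) = 1/5 ✓

α = 1/5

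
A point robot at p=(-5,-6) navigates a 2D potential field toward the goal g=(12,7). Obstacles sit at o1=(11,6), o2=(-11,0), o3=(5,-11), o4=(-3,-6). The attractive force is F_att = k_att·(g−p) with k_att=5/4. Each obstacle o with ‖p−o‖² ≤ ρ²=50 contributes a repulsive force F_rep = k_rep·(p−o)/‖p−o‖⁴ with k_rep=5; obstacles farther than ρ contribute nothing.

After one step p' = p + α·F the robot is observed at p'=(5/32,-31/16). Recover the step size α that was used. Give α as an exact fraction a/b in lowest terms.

α = 1/4

F_att = 5/4·(g−p) = 5/4·(17,13) = (21.2500,16.2500)
o1: d²=400 > ρ²=50 → inactive
o2: d²=72 > ρ²=50 → inactive
o3: d²=125 > ρ²=50 → inactive
o4: d²=4 ≤ ρ²=50; F_rep = 5·(-2,0)/4² = (-0.6250,0.0000)
F = F_att + ΣF_rep = (20.6250,16.2500)
Δp = p'−p = (5.1562,4.0625); α = Δx/Fx = (165/32) / (165/8) = 1/4
check: Δy/Fy = (65/16) / (65/4) = 1/4 ✓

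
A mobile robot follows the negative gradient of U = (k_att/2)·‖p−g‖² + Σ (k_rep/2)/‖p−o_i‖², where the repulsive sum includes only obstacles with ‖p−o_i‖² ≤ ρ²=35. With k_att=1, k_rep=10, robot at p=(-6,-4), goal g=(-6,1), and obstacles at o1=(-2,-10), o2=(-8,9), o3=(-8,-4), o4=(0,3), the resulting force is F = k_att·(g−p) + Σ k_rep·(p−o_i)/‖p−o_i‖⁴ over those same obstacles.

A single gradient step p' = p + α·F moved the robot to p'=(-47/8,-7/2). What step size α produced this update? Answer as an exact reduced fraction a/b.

F_att = 1·(g−p) = 1·(0,5) = (0.0000,5.0000)
o1: d²=52 > ρ²=35 → inactive
o2: d²=173 > ρ²=35 → inactive
o3: d²=4 ≤ ρ²=35; F_rep = 10·(2,0)/4² = (1.2500,0.0000)
o4: d²=85 > ρ²=35 → inactive
F = F_att + ΣF_rep = (1.2500,5.0000)
Δp = p'−p = (0.1250,0.5000); α = Δx/Fx = (1/8) / (5/4) = 1/10
check: Δy/Fy = (1/2) / (5) = 1/10 ✓

α = 1/10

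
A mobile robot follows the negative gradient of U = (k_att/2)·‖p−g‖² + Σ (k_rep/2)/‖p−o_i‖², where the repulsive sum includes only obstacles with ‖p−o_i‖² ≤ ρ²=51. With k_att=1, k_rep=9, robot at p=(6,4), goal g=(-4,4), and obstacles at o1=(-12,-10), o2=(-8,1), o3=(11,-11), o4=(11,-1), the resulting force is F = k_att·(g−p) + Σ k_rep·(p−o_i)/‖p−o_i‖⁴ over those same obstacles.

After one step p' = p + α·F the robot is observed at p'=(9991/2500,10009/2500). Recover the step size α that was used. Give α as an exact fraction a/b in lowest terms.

α = 1/5

F_att = 1·(g−p) = 1·(-10,0) = (-10.0000,0.0000)
o1: d²=520 > ρ²=51 → inactive
o2: d²=205 > ρ²=51 → inactive
o3: d²=250 > ρ²=51 → inactive
o4: d²=50 ≤ ρ²=51; F_rep = 9·(-5,5)/50² = (-0.0180,0.0180)
F = F_att + ΣF_rep = (-10.0180,0.0180)
Δp = p'−p = (-2.0036,0.0036); α = Δx/Fx = (-5009/2500) / (-5009/500) = 1/5
check: Δy/Fy = (9/2500) / (9/500) = 1/5 ✓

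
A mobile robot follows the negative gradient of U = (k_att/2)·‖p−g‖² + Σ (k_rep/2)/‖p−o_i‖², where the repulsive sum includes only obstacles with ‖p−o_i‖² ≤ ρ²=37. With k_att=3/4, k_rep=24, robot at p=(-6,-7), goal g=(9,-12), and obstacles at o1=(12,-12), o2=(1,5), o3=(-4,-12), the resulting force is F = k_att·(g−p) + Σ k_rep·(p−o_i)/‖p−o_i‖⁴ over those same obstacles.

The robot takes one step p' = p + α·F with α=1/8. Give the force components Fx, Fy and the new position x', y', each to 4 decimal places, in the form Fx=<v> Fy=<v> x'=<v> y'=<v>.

F_att = 3/4·(g−p) = 3/4·(15,-5) = (11.2500,-3.7500)
o1: d²=349 > ρ²=37 → inactive
o2: d²=193 > ρ²=37 → inactive
o3: d²=29 ≤ ρ²=37; F_rep = 24·(-2,5)/29² = (-0.0571,0.1427)
F = F_att + ΣF_rep = (11.1929,-3.6073)
p' = p + 1/8·F = (-4.6009,-7.4509)

Fx=11.1929 Fy=-3.6073 x'=-4.6009 y'=-7.4509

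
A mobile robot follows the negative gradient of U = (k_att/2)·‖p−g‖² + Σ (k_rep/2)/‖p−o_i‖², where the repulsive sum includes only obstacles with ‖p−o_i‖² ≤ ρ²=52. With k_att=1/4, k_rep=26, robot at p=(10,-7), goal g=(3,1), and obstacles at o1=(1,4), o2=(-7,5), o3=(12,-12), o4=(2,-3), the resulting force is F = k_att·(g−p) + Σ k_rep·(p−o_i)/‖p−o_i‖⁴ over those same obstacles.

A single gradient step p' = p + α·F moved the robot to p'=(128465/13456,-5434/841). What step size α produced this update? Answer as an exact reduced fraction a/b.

α = 1/4

F_att = 1/4·(g−p) = 1/4·(-7,8) = (-1.7500,2.0000)
o1: d²=202 > ρ²=52 → inactive
o2: d²=433 > ρ²=52 → inactive
o3: d²=29 ≤ ρ²=52; F_rep = 26·(-2,5)/29² = (-0.0618,0.1546)
o4: d²=80 > ρ²=52 → inactive
F = F_att + ΣF_rep = (-1.8118,2.1546)
Δp = p'−p = (-0.4530,0.5386); α = Δx/Fx = (-6095/13456) / (-6095/3364) = 1/4
check: Δy/Fy = (453/841) / (1812/841) = 1/4 ✓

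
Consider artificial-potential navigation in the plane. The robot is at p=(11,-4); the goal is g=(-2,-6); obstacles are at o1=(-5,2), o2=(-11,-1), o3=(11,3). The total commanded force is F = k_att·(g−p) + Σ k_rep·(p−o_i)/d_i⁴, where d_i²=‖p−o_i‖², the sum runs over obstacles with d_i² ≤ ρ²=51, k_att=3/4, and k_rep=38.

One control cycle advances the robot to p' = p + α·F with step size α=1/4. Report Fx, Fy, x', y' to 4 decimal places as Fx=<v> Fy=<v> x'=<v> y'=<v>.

Fx=-9.7500 Fy=-1.6108 x'=8.5625 y'=-4.4027

F_att = 3/4·(g−p) = 3/4·(-13,-2) = (-9.7500,-1.5000)
o1: d²=292 > ρ²=51 → inactive
o2: d²=493 > ρ²=51 → inactive
o3: d²=49 ≤ ρ²=51; F_rep = 38·(0,-7)/49² = (0.0000,-0.1108)
F = F_att + ΣF_rep = (-9.7500,-1.6108)
p' = p + 1/4·F = (8.5625,-4.4027)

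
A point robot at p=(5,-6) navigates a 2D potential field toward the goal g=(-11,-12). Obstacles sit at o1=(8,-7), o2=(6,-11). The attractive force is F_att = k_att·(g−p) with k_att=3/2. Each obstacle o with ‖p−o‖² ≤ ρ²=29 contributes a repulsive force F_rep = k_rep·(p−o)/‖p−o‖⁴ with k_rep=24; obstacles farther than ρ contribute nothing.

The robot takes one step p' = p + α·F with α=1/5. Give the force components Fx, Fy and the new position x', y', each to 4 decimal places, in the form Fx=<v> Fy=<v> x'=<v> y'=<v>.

Fx=-24.7555 Fy=-8.5825 x'=0.0489 y'=-7.7165

F_att = 3/2·(g−p) = 3/2·(-16,-6) = (-24.0000,-9.0000)
o1: d²=10 ≤ ρ²=29; F_rep = 24·(-3,1)/10² = (-0.7200,0.2400)
o2: d²=26 ≤ ρ²=29; F_rep = 24·(-1,5)/26² = (-0.0355,0.1775)
F = F_att + ΣF_rep = (-24.7555,-8.5825)
p' = p + 1/5·F = (0.0489,-7.7165)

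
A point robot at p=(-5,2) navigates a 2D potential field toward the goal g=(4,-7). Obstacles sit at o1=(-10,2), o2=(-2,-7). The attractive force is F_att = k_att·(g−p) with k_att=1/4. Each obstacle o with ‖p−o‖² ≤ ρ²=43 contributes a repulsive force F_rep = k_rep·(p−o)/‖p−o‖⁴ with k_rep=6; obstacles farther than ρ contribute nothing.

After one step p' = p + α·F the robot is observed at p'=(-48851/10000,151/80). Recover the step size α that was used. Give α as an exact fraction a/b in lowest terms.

α = 1/20

F_att = 1/4·(g−p) = 1/4·(9,-9) = (2.2500,-2.2500)
o1: d²=25 ≤ ρ²=43; F_rep = 6·(5,0)/25² = (0.0480,0.0000)
o2: d²=90 > ρ²=43 → inactive
F = F_att + ΣF_rep = (2.2980,-2.2500)
Δp = p'−p = (0.1149,-0.1125); α = Δx/Fx = (1149/10000) / (1149/500) = 1/20
check: Δy/Fy = (-9/80) / (-9/4) = 1/20 ✓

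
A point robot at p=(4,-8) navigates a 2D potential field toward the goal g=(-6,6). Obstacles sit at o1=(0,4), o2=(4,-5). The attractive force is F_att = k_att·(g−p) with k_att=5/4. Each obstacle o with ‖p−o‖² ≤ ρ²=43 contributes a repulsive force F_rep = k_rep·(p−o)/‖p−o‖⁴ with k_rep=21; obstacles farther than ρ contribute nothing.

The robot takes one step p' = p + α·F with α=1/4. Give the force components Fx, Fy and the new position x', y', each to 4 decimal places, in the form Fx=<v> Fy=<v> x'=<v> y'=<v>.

F_att = 5/4·(g−p) = 5/4·(-10,14) = (-12.5000,17.5000)
o1: d²=160 > ρ²=43 → inactive
o2: d²=9 ≤ ρ²=43; F_rep = 21·(0,-3)/9² = (0.0000,-0.7778)
F = F_att + ΣF_rep = (-12.5000,16.7222)
p' = p + 1/4·F = (0.8750,-3.8194)

Fx=-12.5000 Fy=16.7222 x'=0.8750 y'=-3.8194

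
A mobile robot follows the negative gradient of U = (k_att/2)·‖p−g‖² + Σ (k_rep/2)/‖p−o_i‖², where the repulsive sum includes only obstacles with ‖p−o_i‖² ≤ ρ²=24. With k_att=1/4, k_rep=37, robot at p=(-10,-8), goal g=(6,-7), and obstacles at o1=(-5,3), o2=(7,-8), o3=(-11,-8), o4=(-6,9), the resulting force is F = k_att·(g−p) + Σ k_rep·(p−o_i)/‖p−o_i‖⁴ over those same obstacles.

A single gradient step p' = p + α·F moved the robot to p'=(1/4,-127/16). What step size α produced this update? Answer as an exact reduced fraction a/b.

F_att = 1/4·(g−p) = 1/4·(16,1) = (4.0000,0.2500)
o1: d²=146 > ρ²=24 → inactive
o2: d²=289 > ρ²=24 → inactive
o3: d²=1 ≤ ρ²=24; F_rep = 37·(1,0)/1² = (37.0000,0.0000)
o4: d²=305 > ρ²=24 → inactive
F = F_att + ΣF_rep = (41.0000,0.2500)
Δp = p'−p = (10.2500,0.0625); α = Δx/Fx = (41/4) / (41) = 1/4
check: Δy/Fy = (1/16) / (1/4) = 1/4 ✓

α = 1/4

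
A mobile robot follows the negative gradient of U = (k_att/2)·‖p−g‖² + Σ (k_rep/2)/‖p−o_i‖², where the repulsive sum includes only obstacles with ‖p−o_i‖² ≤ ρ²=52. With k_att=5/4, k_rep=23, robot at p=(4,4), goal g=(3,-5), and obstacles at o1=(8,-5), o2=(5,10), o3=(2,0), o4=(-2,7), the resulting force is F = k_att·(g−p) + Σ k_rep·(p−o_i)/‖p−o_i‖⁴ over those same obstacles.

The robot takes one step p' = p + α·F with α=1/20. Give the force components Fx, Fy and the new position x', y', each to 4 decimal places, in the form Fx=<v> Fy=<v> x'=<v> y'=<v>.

Fx=-1.0837 Fy=-11.1549 x'=3.9458 y'=3.4423

F_att = 5/4·(g−p) = 5/4·(-1,-9) = (-1.2500,-11.2500)
o1: d²=97 > ρ²=52 → inactive
o2: d²=37 ≤ ρ²=52; F_rep = 23·(-1,-6)/37² = (-0.0168,-0.1008)
o3: d²=20 ≤ ρ²=52; F_rep = 23·(2,4)/20² = (0.1150,0.2300)
o4: d²=45 ≤ ρ²=52; F_rep = 23·(6,-3)/45² = (0.0681,-0.0341)
F = F_att + ΣF_rep = (-1.0837,-11.1549)
p' = p + 1/20·F = (3.9458,3.4423)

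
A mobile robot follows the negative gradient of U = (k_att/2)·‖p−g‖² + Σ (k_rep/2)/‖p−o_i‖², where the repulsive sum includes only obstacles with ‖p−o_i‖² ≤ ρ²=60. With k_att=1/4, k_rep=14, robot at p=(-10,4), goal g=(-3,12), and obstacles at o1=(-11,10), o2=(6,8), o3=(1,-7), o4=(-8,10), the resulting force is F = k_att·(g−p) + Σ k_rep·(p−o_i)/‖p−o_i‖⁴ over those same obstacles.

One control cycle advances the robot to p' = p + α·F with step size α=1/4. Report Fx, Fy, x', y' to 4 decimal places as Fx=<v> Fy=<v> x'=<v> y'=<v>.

F_att = 1/4·(g−p) = 1/4·(7,8) = (1.7500,2.0000)
o1: d²=37 ≤ ρ²=60; F_rep = 14·(1,-6)/37² = (0.0102,-0.0614)
o2: d²=272 > ρ²=60 → inactive
o3: d²=242 > ρ²=60 → inactive
o4: d²=40 ≤ ρ²=60; F_rep = 14·(-2,-6)/40² = (-0.0175,-0.0525)
F = F_att + ΣF_rep = (1.7427,1.8861)
p' = p + 1/4·F = (-9.5643,4.4715)

Fx=1.7427 Fy=1.8861 x'=-9.5643 y'=4.4715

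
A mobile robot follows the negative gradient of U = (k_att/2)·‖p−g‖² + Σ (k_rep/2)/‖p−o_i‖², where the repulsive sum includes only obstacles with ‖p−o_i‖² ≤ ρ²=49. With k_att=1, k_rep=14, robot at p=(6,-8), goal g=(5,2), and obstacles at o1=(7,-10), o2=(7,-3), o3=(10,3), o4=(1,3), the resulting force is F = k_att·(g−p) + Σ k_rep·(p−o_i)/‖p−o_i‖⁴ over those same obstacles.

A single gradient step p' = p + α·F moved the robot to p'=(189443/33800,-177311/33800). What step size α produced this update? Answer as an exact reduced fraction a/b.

F_att = 1·(g−p) = 1·(-1,10) = (-1.0000,10.0000)
o1: d²=5 ≤ ρ²=49; F_rep = 14·(-1,2)/5² = (-0.5600,1.1200)
o2: d²=26 ≤ ρ²=49; F_rep = 14·(-1,-5)/26² = (-0.0207,-0.1036)
o3: d²=137 > ρ²=49 → inactive
o4: d²=146 > ρ²=49 → inactive
F = F_att + ΣF_rep = (-1.5807,11.0164)
Δp = p'−p = (-0.3952,2.7541); α = Δx/Fx = (-13357/33800) / (-13357/8450) = 1/4
check: Δy/Fy = (93089/33800) / (93089/8450) = 1/4 ✓

α = 1/4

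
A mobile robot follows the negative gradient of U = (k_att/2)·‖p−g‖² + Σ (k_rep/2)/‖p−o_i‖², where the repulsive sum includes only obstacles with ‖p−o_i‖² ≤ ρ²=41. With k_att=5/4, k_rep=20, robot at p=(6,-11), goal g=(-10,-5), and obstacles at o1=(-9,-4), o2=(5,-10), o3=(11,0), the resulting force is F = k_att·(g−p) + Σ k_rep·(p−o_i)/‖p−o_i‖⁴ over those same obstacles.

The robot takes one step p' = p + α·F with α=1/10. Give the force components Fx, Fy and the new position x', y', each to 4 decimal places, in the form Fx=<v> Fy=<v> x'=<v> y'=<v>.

Fx=-15.0000 Fy=2.5000 x'=4.5000 y'=-10.7500

F_att = 5/4·(g−p) = 5/4·(-16,6) = (-20.0000,7.5000)
o1: d²=274 > ρ²=41 → inactive
o2: d²=2 ≤ ρ²=41; F_rep = 20·(1,-1)/2² = (5.0000,-5.0000)
o3: d²=146 > ρ²=41 → inactive
F = F_att + ΣF_rep = (-15.0000,2.5000)
p' = p + 1/10·F = (4.5000,-10.7500)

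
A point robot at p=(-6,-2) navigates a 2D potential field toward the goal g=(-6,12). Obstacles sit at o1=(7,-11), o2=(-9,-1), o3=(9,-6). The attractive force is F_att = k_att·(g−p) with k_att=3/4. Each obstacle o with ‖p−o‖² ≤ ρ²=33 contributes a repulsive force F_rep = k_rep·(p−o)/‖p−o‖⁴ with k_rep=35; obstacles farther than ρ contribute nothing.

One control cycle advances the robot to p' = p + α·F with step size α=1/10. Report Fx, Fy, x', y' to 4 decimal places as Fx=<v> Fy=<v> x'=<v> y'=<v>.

F_att = 3/4·(g−p) = 3/4·(0,14) = (0.0000,10.5000)
o1: d²=250 > ρ²=33 → inactive
o2: d²=10 ≤ ρ²=33; F_rep = 35·(3,-1)/10² = (1.0500,-0.3500)
o3: d²=241 > ρ²=33 → inactive
F = F_att + ΣF_rep = (1.0500,10.1500)
p' = p + 1/10·F = (-5.8950,-0.9850)

Fx=1.0500 Fy=10.1500 x'=-5.8950 y'=-0.9850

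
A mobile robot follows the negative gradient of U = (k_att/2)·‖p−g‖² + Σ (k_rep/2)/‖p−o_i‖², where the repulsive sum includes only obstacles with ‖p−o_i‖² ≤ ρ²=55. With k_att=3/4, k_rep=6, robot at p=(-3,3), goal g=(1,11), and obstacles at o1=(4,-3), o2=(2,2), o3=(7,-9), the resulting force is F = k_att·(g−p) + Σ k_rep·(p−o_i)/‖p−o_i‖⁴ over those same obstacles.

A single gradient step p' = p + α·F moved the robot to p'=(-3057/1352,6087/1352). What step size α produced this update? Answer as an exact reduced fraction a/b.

F_att = 3/4·(g−p) = 3/4·(4,8) = (3.0000,6.0000)
o1: d²=85 > ρ²=55 → inactive
o2: d²=26 ≤ ρ²=55; F_rep = 6·(-5,1)/26² = (-0.0444,0.0089)
o3: d²=244 > ρ²=55 → inactive
F = F_att + ΣF_rep = (2.9556,6.0089)
Δp = p'−p = (0.7389,1.5022); α = Δx/Fx = (999/1352) / (999/338) = 1/4
check: Δy/Fy = (2031/1352) / (2031/338) = 1/4 ✓

α = 1/4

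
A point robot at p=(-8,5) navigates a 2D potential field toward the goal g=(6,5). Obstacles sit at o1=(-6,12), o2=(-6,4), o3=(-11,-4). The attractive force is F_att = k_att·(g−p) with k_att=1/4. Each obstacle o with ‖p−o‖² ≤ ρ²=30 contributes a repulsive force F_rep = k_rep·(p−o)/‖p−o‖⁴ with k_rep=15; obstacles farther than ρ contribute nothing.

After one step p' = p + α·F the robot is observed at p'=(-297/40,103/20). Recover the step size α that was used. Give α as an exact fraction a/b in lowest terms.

α = 1/4

F_att = 1/4·(g−p) = 1/4·(14,0) = (3.5000,0.0000)
o1: d²=53 > ρ²=30 → inactive
o2: d²=5 ≤ ρ²=30; F_rep = 15·(-2,1)/5² = (-1.2000,0.6000)
o3: d²=90 > ρ²=30 → inactive
F = F_att + ΣF_rep = (2.3000,0.6000)
Δp = p'−p = (0.5750,0.1500); α = Δx/Fx = (23/40) / (23/10) = 1/4
check: Δy/Fy = (3/20) / (3/5) = 1/4 ✓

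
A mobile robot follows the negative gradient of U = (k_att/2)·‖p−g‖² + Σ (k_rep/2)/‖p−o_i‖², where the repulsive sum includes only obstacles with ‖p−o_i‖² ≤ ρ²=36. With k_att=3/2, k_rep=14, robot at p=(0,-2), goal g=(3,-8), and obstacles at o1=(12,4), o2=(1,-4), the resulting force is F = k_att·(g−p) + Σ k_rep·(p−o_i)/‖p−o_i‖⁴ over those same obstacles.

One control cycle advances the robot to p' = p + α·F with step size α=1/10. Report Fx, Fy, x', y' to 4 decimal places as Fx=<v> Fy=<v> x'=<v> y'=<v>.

F_att = 3/2·(g−p) = 3/2·(3,-6) = (4.5000,-9.0000)
o1: d²=180 > ρ²=36 → inactive
o2: d²=5 ≤ ρ²=36; F_rep = 14·(-1,2)/5² = (-0.5600,1.1200)
F = F_att + ΣF_rep = (3.9400,-7.8800)
p' = p + 1/10·F = (0.3940,-2.7880)

Fx=3.9400 Fy=-7.8800 x'=0.3940 y'=-2.7880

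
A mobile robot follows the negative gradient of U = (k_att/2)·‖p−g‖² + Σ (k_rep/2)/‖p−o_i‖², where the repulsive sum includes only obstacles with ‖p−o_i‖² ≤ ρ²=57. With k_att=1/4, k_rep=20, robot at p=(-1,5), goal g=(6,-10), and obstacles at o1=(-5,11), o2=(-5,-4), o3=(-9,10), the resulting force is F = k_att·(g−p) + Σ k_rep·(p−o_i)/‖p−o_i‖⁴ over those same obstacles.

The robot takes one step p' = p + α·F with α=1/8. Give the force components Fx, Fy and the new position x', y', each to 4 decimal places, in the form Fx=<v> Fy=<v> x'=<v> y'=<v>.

F_att = 1/4·(g−p) = 1/4·(7,-15) = (1.7500,-3.7500)
o1: d²=52 ≤ ρ²=57; F_rep = 20·(4,-6)/52² = (0.0296,-0.0444)
o2: d²=97 > ρ²=57 → inactive
o3: d²=89 > ρ²=57 → inactive
F = F_att + ΣF_rep = (1.7796,-3.7944)
p' = p + 1/8·F = (-0.7776,4.5257)

Fx=1.7796 Fy=-3.7944 x'=-0.7776 y'=4.5257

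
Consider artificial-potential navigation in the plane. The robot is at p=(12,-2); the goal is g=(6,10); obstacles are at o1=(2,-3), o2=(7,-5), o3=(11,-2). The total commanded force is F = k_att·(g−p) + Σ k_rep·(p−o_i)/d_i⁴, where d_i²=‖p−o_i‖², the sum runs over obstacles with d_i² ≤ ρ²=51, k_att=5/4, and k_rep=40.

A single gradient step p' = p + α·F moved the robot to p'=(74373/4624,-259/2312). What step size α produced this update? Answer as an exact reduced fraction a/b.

F_att = 5/4·(g−p) = 5/4·(-6,12) = (-7.5000,15.0000)
o1: d²=101 > ρ²=51 → inactive
o2: d²=34 ≤ ρ²=51; F_rep = 40·(5,3)/34² = (0.1730,0.1038)
o3: d²=1 ≤ ρ²=51; F_rep = 40·(1,0)/1² = (40.0000,0.0000)
F = F_att + ΣF_rep = (32.6730,15.1038)
Δp = p'−p = (4.0841,1.8880); α = Δx/Fx = (18885/4624) / (18885/578) = 1/8
check: Δy/Fy = (4365/2312) / (4365/289) = 1/8 ✓

α = 1/8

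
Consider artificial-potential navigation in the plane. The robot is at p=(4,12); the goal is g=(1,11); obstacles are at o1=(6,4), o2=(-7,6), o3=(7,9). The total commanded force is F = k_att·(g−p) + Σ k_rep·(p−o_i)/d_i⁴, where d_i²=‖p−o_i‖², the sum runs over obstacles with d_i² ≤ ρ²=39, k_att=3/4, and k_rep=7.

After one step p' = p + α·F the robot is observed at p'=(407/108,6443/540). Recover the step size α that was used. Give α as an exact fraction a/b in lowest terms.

α = 1/10

F_att = 3/4·(g−p) = 3/4·(-3,-1) = (-2.2500,-0.7500)
o1: d²=68 > ρ²=39 → inactive
o2: d²=157 > ρ²=39 → inactive
o3: d²=18 ≤ ρ²=39; F_rep = 7·(-3,3)/18² = (-0.0648,0.0648)
F = F_att + ΣF_rep = (-2.3148,-0.6852)
Δp = p'−p = (-0.2315,-0.0685); α = Δx/Fx = (-25/108) / (-125/54) = 1/10
check: Δy/Fy = (-37/540) / (-37/54) = 1/10 ✓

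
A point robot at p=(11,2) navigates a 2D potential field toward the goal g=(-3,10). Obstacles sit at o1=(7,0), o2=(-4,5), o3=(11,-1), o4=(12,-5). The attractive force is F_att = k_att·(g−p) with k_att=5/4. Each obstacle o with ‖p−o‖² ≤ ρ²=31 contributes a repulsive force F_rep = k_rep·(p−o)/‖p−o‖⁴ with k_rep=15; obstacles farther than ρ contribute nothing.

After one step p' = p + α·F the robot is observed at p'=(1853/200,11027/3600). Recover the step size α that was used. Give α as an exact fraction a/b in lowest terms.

F_att = 5/4·(g−p) = 5/4·(-14,8) = (-17.5000,10.0000)
o1: d²=20 ≤ ρ²=31; F_rep = 15·(4,2)/20² = (0.1500,0.0750)
o2: d²=234 > ρ²=31 → inactive
o3: d²=9 ≤ ρ²=31; F_rep = 15·(0,3)/9² = (0.0000,0.5556)
o4: d²=50 > ρ²=31 → inactive
F = F_att + ΣF_rep = (-17.3500,10.6306)
Δp = p'−p = (-1.7350,1.0631); α = Δx/Fx = (-347/200) / (-347/20) = 1/10
check: Δy/Fy = (3827/3600) / (3827/360) = 1/10 ✓

α = 1/10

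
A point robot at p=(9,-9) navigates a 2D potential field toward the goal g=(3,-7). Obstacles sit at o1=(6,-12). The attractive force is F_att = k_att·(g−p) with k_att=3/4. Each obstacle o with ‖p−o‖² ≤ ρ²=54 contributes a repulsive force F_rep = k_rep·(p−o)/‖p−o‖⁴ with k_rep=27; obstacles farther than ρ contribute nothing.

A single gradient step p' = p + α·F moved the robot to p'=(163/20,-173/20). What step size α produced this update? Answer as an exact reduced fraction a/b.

F_att = 3/4·(g−p) = 3/4·(-6,2) = (-4.5000,1.5000)
o1: d²=18 ≤ ρ²=54; F_rep = 27·(3,3)/18² = (0.2500,0.2500)
F = F_att + ΣF_rep = (-4.2500,1.7500)
Δp = p'−p = (-0.8500,0.3500); α = Δx/Fx = (-17/20) / (-17/4) = 1/5
check: Δy/Fy = (7/20) / (7/4) = 1/5 ✓

α = 1/5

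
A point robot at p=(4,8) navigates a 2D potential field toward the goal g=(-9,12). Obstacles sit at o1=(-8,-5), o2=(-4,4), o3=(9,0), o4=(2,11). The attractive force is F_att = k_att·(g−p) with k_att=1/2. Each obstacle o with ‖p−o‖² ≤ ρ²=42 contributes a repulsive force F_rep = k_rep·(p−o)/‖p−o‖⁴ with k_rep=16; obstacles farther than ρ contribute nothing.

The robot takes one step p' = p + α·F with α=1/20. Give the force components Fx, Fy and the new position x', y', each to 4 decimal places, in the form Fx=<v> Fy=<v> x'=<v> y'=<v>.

F_att = 1/2·(g−p) = 1/2·(-13,4) = (-6.5000,2.0000)
o1: d²=313 > ρ²=42 → inactive
o2: d²=80 > ρ²=42 → inactive
o3: d²=89 > ρ²=42 → inactive
o4: d²=13 ≤ ρ²=42; F_rep = 16·(2,-3)/13² = (0.1893,-0.2840)
F = F_att + ΣF_rep = (-6.3107,1.7160)
p' = p + 1/20·F = (3.6845,8.0858)

Fx=-6.3107 Fy=1.7160 x'=3.6845 y'=8.0858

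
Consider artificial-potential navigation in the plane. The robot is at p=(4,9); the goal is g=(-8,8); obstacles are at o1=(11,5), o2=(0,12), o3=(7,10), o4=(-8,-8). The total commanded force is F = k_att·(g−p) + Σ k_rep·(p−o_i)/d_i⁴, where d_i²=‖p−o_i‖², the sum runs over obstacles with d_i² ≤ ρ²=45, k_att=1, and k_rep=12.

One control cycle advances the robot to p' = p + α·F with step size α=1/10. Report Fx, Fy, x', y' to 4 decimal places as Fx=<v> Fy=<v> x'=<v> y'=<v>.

Fx=-12.2832 Fy=-1.1776 x'=2.7717 y'=8.8822

F_att = 1·(g−p) = 1·(-12,-1) = (-12.0000,-1.0000)
o1: d²=65 > ρ²=45 → inactive
o2: d²=25 ≤ ρ²=45; F_rep = 12·(4,-3)/25² = (0.0768,-0.0576)
o3: d²=10 ≤ ρ²=45; F_rep = 12·(-3,-1)/10² = (-0.3600,-0.1200)
o4: d²=433 > ρ²=45 → inactive
F = F_att + ΣF_rep = (-12.2832,-1.1776)
p' = p + 1/10·F = (2.7717,8.8822)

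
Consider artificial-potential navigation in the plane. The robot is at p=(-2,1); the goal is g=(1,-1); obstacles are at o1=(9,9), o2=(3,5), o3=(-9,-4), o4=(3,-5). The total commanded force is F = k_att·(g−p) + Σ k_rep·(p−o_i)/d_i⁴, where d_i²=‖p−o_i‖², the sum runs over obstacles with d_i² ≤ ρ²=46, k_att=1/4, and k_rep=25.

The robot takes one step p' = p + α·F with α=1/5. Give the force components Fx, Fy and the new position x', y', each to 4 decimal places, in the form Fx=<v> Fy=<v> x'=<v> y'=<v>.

F_att = 1/4·(g−p) = 1/4·(3,-2) = (0.7500,-0.5000)
o1: d²=185 > ρ²=46 → inactive
o2: d²=41 ≤ ρ²=46; F_rep = 25·(-5,-4)/41² = (-0.0744,-0.0595)
o3: d²=74 > ρ²=46 → inactive
o4: d²=61 > ρ²=46 → inactive
F = F_att + ΣF_rep = (0.6756,-0.5595)
p' = p + 1/5·F = (-1.8649,0.8881)

Fx=0.6756 Fy=-0.5595 x'=-1.8649 y'=0.8881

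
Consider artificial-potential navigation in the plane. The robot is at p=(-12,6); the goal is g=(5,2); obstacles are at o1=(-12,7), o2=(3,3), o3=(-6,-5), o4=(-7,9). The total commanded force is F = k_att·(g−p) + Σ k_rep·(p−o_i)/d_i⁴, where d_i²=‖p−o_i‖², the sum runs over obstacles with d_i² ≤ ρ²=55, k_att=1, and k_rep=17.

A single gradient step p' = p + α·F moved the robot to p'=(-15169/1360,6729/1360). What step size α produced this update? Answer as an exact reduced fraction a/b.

F_att = 1·(g−p) = 1·(17,-4) = (17.0000,-4.0000)
o1: d²=1 ≤ ρ²=55; F_rep = 17·(0,-1)/1² = (0.0000,-17.0000)
o2: d²=234 > ρ²=55 → inactive
o3: d²=157 > ρ²=55 → inactive
o4: d²=34 ≤ ρ²=55; F_rep = 17·(-5,-3)/34² = (-0.0735,-0.0441)
F = F_att + ΣF_rep = (16.9265,-21.0441)
Δp = p'−p = (0.8463,-1.0522); α = Δx/Fx = (1151/1360) / (1151/68) = 1/20
check: Δy/Fy = (-1431/1360) / (-1431/68) = 1/20 ✓

α = 1/20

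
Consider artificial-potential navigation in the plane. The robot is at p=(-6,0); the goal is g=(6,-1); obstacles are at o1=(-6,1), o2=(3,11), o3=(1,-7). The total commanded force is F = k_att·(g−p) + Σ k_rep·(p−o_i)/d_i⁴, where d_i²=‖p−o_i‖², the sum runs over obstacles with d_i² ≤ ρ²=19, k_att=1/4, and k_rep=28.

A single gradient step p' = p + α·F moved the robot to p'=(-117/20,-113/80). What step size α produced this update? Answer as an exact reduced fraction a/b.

F_att = 1/4·(g−p) = 1/4·(12,-1) = (3.0000,-0.2500)
o1: d²=1 ≤ ρ²=19; F_rep = 28·(0,-1)/1² = (0.0000,-28.0000)
o2: d²=202 > ρ²=19 → inactive
o3: d²=98 > ρ²=19 → inactive
F = F_att + ΣF_rep = (3.0000,-28.2500)
Δp = p'−p = (0.1500,-1.4125); α = Δx/Fx = (3/20) / (3) = 1/20
check: Δy/Fy = (-113/80) / (-113/4) = 1/20 ✓

α = 1/20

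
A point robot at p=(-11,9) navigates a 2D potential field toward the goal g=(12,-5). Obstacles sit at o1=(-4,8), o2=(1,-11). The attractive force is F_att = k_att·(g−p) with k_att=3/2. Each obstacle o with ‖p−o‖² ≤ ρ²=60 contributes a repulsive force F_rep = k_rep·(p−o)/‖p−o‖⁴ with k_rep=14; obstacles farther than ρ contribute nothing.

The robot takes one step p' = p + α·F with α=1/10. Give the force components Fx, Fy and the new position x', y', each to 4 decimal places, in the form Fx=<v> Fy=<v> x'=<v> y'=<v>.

Fx=34.4608 Fy=-20.9944 x'=-7.5539 y'=6.9006

F_att = 3/2·(g−p) = 3/2·(23,-14) = (34.5000,-21.0000)
o1: d²=50 ≤ ρ²=60; F_rep = 14·(-7,1)/50² = (-0.0392,0.0056)
o2: d²=544 > ρ²=60 → inactive
F = F_att + ΣF_rep = (34.4608,-20.9944)
p' = p + 1/10·F = (-7.5539,6.9006)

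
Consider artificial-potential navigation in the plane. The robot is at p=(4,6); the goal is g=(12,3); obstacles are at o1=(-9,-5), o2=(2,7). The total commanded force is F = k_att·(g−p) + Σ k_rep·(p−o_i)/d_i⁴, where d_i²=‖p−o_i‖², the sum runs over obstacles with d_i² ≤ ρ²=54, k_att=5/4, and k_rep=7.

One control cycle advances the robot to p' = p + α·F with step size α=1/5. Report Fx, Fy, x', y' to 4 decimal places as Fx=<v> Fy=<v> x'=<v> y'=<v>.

F_att = 5/4·(g−p) = 5/4·(8,-3) = (10.0000,-3.7500)
o1: d²=290 > ρ²=54 → inactive
o2: d²=5 ≤ ρ²=54; F_rep = 7·(2,-1)/5² = (0.5600,-0.2800)
F = F_att + ΣF_rep = (10.5600,-4.0300)
p' = p + 1/5·F = (6.1120,5.1940)

Fx=10.5600 Fy=-4.0300 x'=6.1120 y'=5.1940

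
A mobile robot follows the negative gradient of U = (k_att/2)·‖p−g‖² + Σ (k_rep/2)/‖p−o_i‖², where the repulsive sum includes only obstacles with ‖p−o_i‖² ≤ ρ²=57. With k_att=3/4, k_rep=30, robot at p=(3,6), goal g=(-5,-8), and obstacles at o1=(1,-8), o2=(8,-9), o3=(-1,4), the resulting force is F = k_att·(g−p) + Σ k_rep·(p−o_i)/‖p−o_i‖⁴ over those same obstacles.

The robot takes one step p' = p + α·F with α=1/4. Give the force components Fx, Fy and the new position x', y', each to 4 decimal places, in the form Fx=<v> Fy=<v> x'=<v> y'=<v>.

F_att = 3/4·(g−p) = 3/4·(-8,-14) = (-6.0000,-10.5000)
o1: d²=200 > ρ²=57 → inactive
o2: d²=250 > ρ²=57 → inactive
o3: d²=20 ≤ ρ²=57; F_rep = 30·(4,2)/20² = (0.3000,0.1500)
F = F_att + ΣF_rep = (-5.7000,-10.3500)
p' = p + 1/4·F = (1.5750,3.4125)

Fx=-5.7000 Fy=-10.3500 x'=1.5750 y'=3.4125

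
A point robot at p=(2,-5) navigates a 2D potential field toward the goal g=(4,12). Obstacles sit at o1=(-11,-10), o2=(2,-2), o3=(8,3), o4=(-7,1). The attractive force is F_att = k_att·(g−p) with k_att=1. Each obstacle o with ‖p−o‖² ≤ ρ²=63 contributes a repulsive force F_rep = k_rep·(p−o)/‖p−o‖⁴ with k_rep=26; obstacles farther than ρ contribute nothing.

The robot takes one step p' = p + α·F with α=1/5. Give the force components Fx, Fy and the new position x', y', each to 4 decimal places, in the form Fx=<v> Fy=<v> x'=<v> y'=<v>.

Fx=2.0000 Fy=16.0370 x'=2.4000 y'=-1.7926

F_att = 1·(g−p) = 1·(2,17) = (2.0000,17.0000)
o1: d²=194 > ρ²=63 → inactive
o2: d²=9 ≤ ρ²=63; F_rep = 26·(0,-3)/9² = (0.0000,-0.9630)
o3: d²=100 > ρ²=63 → inactive
o4: d²=117 > ρ²=63 → inactive
F = F_att + ΣF_rep = (2.0000,16.0370)
p' = p + 1/5·F = (2.4000,-1.7926)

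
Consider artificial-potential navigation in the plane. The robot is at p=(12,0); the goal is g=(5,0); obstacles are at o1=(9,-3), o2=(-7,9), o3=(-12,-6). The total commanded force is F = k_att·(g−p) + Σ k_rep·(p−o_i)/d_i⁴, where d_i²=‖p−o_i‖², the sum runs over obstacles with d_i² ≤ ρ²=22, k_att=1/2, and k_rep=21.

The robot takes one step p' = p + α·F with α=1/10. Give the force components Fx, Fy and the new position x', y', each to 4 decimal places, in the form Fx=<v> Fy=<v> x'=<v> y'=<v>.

Fx=-3.3056 Fy=0.1944 x'=11.6694 y'=0.0194

F_att = 1/2·(g−p) = 1/2·(-7,0) = (-3.5000,0.0000)
o1: d²=18 ≤ ρ²=22; F_rep = 21·(3,3)/18² = (0.1944,0.1944)
o2: d²=442 > ρ²=22 → inactive
o3: d²=612 > ρ²=22 → inactive
F = F_att + ΣF_rep = (-3.3056,0.1944)
p' = p + 1/10·F = (11.6694,0.0194)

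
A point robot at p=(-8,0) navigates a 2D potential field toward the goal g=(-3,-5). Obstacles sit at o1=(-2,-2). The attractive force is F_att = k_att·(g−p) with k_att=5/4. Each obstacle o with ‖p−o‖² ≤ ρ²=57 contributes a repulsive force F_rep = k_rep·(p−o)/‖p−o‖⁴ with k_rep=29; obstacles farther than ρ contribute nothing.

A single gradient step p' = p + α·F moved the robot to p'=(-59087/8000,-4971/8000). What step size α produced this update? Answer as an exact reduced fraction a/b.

F_att = 5/4·(g−p) = 5/4·(5,-5) = (6.2500,-6.2500)
o1: d²=40 ≤ ρ²=57; F_rep = 29·(-6,2)/40² = (-0.1087,0.0362)
F = F_att + ΣF_rep = (6.1413,-6.2138)
Δp = p'−p = (0.6141,-0.6214); α = Δx/Fx = (4913/8000) / (4913/800) = 1/10
check: Δy/Fy = (-4971/8000) / (-4971/800) = 1/10 ✓

α = 1/10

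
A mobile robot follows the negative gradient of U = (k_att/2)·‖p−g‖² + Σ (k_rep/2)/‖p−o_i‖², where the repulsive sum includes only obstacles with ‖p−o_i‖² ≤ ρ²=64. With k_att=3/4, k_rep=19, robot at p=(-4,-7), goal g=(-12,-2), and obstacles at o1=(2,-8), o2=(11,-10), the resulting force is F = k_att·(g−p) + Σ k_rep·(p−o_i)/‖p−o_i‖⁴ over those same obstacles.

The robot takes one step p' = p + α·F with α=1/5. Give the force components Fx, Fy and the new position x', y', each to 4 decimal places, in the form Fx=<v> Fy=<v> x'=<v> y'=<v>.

Fx=-6.0833 Fy=3.7639 x'=-5.2167 y'=-6.2472

F_att = 3/4·(g−p) = 3/4·(-8,5) = (-6.0000,3.7500)
o1: d²=37 ≤ ρ²=64; F_rep = 19·(-6,1)/37² = (-0.0833,0.0139)
o2: d²=234 > ρ²=64 → inactive
F = F_att + ΣF_rep = (-6.0833,3.7639)
p' = p + 1/5·F = (-5.2167,-6.2472)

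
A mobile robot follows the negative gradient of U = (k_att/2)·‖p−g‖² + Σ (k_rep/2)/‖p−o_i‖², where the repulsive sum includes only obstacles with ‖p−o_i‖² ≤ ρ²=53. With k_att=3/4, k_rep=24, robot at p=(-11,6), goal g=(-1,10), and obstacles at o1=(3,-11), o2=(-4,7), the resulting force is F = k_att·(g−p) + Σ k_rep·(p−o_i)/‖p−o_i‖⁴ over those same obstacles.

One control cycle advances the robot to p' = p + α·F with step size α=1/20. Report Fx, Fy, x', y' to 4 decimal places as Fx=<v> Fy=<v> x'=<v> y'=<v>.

Fx=7.4328 Fy=2.9904 x'=-10.6284 y'=6.1495

F_att = 3/4·(g−p) = 3/4·(10,4) = (7.5000,3.0000)
o1: d²=485 > ρ²=53 → inactive
o2: d²=50 ≤ ρ²=53; F_rep = 24·(-7,-1)/50² = (-0.0672,-0.0096)
F = F_att + ΣF_rep = (7.4328,2.9904)
p' = p + 1/20·F = (-10.6284,6.1495)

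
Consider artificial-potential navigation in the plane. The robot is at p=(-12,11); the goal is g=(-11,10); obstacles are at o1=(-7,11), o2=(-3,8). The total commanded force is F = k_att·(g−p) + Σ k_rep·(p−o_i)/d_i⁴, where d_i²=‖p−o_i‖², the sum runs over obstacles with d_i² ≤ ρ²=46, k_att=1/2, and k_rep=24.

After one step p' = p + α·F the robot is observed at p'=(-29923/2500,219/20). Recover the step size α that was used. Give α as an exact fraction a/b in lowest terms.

α = 1/10

F_att = 1/2·(g−p) = 1/2·(1,-1) = (0.5000,-0.5000)
o1: d²=25 ≤ ρ²=46; F_rep = 24·(-5,0)/25² = (-0.1920,0.0000)
o2: d²=90 > ρ²=46 → inactive
F = F_att + ΣF_rep = (0.3080,-0.5000)
Δp = p'−p = (0.0308,-0.0500); α = Δx/Fx = (77/2500) / (77/250) = 1/10
check: Δy/Fy = (-1/20) / (-1/2) = 1/10 ✓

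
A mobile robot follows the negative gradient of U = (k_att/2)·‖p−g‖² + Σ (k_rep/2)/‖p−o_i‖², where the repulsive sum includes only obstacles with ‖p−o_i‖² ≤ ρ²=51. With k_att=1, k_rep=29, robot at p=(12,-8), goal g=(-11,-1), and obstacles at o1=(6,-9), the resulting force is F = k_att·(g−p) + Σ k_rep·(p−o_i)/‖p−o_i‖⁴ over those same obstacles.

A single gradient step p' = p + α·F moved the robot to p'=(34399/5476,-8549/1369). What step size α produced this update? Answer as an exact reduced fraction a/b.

F_att = 1·(g−p) = 1·(-23,7) = (-23.0000,7.0000)
o1: d²=37 ≤ ρ²=51; F_rep = 29·(6,1)/37² = (0.1271,0.0212)
F = F_att + ΣF_rep = (-22.8729,7.0212)
Δp = p'−p = (-5.7182,1.7553); α = Δx/Fx = (-31313/5476) / (-31313/1369) = 1/4
check: Δy/Fy = (2403/1369) / (9612/1369) = 1/4 ✓

α = 1/4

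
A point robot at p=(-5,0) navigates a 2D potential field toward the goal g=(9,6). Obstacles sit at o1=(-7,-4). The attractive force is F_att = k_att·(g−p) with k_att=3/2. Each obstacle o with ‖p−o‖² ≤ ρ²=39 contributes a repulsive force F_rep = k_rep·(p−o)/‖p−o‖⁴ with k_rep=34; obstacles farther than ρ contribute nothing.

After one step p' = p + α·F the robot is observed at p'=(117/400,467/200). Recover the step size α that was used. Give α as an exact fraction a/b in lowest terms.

α = 1/4

F_att = 3/2·(g−p) = 3/2·(14,6) = (21.0000,9.0000)
o1: d²=20 ≤ ρ²=39; F_rep = 34·(2,4)/20² = (0.1700,0.3400)
F = F_att + ΣF_rep = (21.1700,9.3400)
Δp = p'−p = (5.2925,2.3350); α = Δx/Fx = (2117/400) / (2117/100) = 1/4
check: Δy/Fy = (467/200) / (467/50) = 1/4 ✓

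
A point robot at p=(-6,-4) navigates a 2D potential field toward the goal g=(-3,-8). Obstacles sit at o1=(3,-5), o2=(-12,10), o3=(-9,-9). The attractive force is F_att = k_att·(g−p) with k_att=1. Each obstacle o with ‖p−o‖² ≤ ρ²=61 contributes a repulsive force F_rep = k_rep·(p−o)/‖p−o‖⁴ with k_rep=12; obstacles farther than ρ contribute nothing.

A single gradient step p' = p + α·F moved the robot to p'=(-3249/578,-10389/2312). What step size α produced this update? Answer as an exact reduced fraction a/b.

α = 1/8

F_att = 1·(g−p) = 1·(3,-4) = (3.0000,-4.0000)
o1: d²=82 > ρ²=61 → inactive
o2: d²=232 > ρ²=61 → inactive
o3: d²=34 ≤ ρ²=61; F_rep = 12·(3,5)/34² = (0.0311,0.0519)
F = F_att + ΣF_rep = (3.0311,-3.9481)
Δp = p'−p = (0.3789,-0.4935); α = Δx/Fx = (219/578) / (876/289) = 1/8
check: Δy/Fy = (-1141/2312) / (-1141/289) = 1/8 ✓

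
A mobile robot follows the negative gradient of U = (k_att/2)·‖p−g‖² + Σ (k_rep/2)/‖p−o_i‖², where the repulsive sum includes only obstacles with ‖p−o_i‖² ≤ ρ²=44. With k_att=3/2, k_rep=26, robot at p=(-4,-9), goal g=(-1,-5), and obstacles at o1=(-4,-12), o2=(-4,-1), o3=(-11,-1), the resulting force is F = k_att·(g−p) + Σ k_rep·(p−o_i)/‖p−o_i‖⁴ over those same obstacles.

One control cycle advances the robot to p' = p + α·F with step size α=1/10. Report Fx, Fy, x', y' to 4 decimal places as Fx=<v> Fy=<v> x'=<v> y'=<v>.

Fx=4.5000 Fy=6.9630 x'=-3.5500 y'=-8.3037

F_att = 3/2·(g−p) = 3/2·(3,4) = (4.5000,6.0000)
o1: d²=9 ≤ ρ²=44; F_rep = 26·(0,3)/9² = (0.0000,0.9630)
o2: d²=64 > ρ²=44 → inactive
o3: d²=113 > ρ²=44 → inactive
F = F_att + ΣF_rep = (4.5000,6.9630)
p' = p + 1/10·F = (-3.5500,-8.3037)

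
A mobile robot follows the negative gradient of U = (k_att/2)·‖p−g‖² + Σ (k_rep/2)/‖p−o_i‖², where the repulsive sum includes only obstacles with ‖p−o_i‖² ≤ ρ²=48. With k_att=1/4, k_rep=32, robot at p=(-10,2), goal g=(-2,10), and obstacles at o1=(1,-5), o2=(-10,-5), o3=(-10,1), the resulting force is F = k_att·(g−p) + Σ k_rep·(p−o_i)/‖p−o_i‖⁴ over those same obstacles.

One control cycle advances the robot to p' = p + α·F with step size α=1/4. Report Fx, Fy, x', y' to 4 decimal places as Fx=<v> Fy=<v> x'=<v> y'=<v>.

F_att = 1/4·(g−p) = 1/4·(8,8) = (2.0000,2.0000)
o1: d²=170 > ρ²=48 → inactive
o2: d²=49 > ρ²=48 → inactive
o3: d²=1 ≤ ρ²=48; F_rep = 32·(0,1)/1² = (0.0000,32.0000)
F = F_att + ΣF_rep = (2.0000,34.0000)
p' = p + 1/4·F = (-9.5000,10.5000)

Fx=2.0000 Fy=34.0000 x'=-9.5000 y'=10.5000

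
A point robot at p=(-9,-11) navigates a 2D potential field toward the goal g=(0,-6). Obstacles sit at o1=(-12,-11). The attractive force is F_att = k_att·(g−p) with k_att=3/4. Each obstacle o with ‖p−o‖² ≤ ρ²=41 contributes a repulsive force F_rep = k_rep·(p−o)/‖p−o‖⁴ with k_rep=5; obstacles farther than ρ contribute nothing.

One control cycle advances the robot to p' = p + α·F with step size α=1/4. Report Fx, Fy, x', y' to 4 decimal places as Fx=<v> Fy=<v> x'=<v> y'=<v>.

F_att = 3/4·(g−p) = 3/4·(9,5) = (6.7500,3.7500)
o1: d²=9 ≤ ρ²=41; F_rep = 5·(3,0)/9² = (0.1852,0.0000)
F = F_att + ΣF_rep = (6.9352,3.7500)
p' = p + 1/4·F = (-7.2662,-10.0625)

Fx=6.9352 Fy=3.7500 x'=-7.2662 y'=-10.0625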